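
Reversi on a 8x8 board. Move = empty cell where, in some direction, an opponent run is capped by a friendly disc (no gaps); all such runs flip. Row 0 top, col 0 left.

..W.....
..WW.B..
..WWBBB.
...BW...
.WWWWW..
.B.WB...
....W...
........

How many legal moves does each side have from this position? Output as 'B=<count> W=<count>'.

Answer: B=11 W=11

Derivation:
-- B to move --
(0,1): no bracket -> illegal
(0,3): flips 2 -> legal
(0,4): no bracket -> illegal
(1,1): flips 1 -> legal
(1,4): no bracket -> illegal
(2,1): flips 2 -> legal
(3,0): no bracket -> illegal
(3,1): flips 1 -> legal
(3,2): flips 1 -> legal
(3,5): flips 1 -> legal
(3,6): flips 1 -> legal
(4,0): no bracket -> illegal
(4,6): no bracket -> illegal
(5,0): no bracket -> illegal
(5,2): flips 3 -> legal
(5,5): flips 1 -> legal
(5,6): no bracket -> illegal
(6,2): no bracket -> illegal
(6,3): flips 2 -> legal
(6,5): no bracket -> illegal
(7,3): no bracket -> illegal
(7,4): flips 1 -> legal
(7,5): no bracket -> illegal
B mobility = 11
-- W to move --
(0,4): no bracket -> illegal
(0,5): no bracket -> illegal
(0,6): flips 3 -> legal
(1,4): flips 1 -> legal
(1,6): flips 1 -> legal
(1,7): no bracket -> illegal
(2,7): flips 3 -> legal
(3,2): flips 1 -> legal
(3,5): flips 1 -> legal
(3,6): no bracket -> illegal
(3,7): no bracket -> illegal
(4,0): no bracket -> illegal
(5,0): no bracket -> illegal
(5,2): no bracket -> illegal
(5,5): flips 1 -> legal
(6,0): flips 1 -> legal
(6,1): flips 1 -> legal
(6,2): no bracket -> illegal
(6,3): flips 1 -> legal
(6,5): flips 1 -> legal
W mobility = 11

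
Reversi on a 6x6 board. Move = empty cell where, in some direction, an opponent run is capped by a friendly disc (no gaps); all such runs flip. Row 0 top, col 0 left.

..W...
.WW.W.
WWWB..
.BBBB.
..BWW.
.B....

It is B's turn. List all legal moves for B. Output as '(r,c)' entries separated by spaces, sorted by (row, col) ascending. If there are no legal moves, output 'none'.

Answer: (0,0) (0,1) (0,5) (1,0) (1,3) (4,5) (5,2) (5,3) (5,4) (5,5)

Derivation:
(0,0): flips 2 -> legal
(0,1): flips 3 -> legal
(0,3): no bracket -> illegal
(0,4): no bracket -> illegal
(0,5): flips 1 -> legal
(1,0): flips 1 -> legal
(1,3): flips 1 -> legal
(1,5): no bracket -> illegal
(2,4): no bracket -> illegal
(2,5): no bracket -> illegal
(3,0): no bracket -> illegal
(3,5): no bracket -> illegal
(4,5): flips 2 -> legal
(5,2): flips 1 -> legal
(5,3): flips 1 -> legal
(5,4): flips 2 -> legal
(5,5): flips 1 -> legal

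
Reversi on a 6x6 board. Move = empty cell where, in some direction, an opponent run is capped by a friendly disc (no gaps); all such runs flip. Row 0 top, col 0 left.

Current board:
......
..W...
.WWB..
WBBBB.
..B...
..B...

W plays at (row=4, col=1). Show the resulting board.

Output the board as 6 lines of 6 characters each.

Answer: ......
..W...
.WWB..
WWBBB.
.WB...
..B...

Derivation:
Place W at (4,1); scan 8 dirs for brackets.
Dir NW: first cell 'W' (not opp) -> no flip
Dir N: opp run (3,1) capped by W -> flip
Dir NE: opp run (3,2) (2,3), next='.' -> no flip
Dir W: first cell '.' (not opp) -> no flip
Dir E: opp run (4,2), next='.' -> no flip
Dir SW: first cell '.' (not opp) -> no flip
Dir S: first cell '.' (not opp) -> no flip
Dir SE: opp run (5,2), next=edge -> no flip
All flips: (3,1)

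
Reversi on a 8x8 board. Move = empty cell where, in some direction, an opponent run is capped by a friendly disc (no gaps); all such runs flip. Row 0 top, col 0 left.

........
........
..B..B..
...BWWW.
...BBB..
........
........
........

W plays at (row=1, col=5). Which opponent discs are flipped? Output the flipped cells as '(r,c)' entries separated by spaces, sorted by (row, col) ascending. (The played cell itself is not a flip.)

Answer: (2,5)

Derivation:
Dir NW: first cell '.' (not opp) -> no flip
Dir N: first cell '.' (not opp) -> no flip
Dir NE: first cell '.' (not opp) -> no flip
Dir W: first cell '.' (not opp) -> no flip
Dir E: first cell '.' (not opp) -> no flip
Dir SW: first cell '.' (not opp) -> no flip
Dir S: opp run (2,5) capped by W -> flip
Dir SE: first cell '.' (not opp) -> no flip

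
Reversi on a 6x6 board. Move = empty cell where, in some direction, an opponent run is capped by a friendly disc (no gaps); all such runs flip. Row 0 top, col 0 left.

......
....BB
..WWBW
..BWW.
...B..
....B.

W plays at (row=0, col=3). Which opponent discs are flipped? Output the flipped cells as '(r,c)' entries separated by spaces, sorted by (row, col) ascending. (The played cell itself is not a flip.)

Answer: (1,4)

Derivation:
Dir NW: edge -> no flip
Dir N: edge -> no flip
Dir NE: edge -> no flip
Dir W: first cell '.' (not opp) -> no flip
Dir E: first cell '.' (not opp) -> no flip
Dir SW: first cell '.' (not opp) -> no flip
Dir S: first cell '.' (not opp) -> no flip
Dir SE: opp run (1,4) capped by W -> flip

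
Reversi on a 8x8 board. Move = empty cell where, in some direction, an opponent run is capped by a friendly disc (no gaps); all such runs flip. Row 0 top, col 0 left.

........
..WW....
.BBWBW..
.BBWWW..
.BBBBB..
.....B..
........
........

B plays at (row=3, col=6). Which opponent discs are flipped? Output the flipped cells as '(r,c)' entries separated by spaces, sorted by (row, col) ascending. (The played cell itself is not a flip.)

Answer: (3,3) (3,4) (3,5)

Derivation:
Dir NW: opp run (2,5), next='.' -> no flip
Dir N: first cell '.' (not opp) -> no flip
Dir NE: first cell '.' (not opp) -> no flip
Dir W: opp run (3,5) (3,4) (3,3) capped by B -> flip
Dir E: first cell '.' (not opp) -> no flip
Dir SW: first cell 'B' (not opp) -> no flip
Dir S: first cell '.' (not opp) -> no flip
Dir SE: first cell '.' (not opp) -> no flip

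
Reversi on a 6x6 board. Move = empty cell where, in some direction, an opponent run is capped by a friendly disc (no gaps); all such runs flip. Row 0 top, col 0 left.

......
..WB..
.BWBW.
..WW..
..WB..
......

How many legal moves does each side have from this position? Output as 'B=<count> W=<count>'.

-- B to move --
(0,1): flips 1 -> legal
(0,2): no bracket -> illegal
(0,3): flips 1 -> legal
(1,1): flips 1 -> legal
(1,4): no bracket -> illegal
(1,5): no bracket -> illegal
(2,5): flips 1 -> legal
(3,1): flips 1 -> legal
(3,4): no bracket -> illegal
(3,5): flips 1 -> legal
(4,1): flips 2 -> legal
(4,4): no bracket -> illegal
(5,1): no bracket -> illegal
(5,2): no bracket -> illegal
(5,3): no bracket -> illegal
B mobility = 7
-- W to move --
(0,2): flips 1 -> legal
(0,3): flips 2 -> legal
(0,4): flips 1 -> legal
(1,0): flips 1 -> legal
(1,1): no bracket -> illegal
(1,4): flips 2 -> legal
(2,0): flips 1 -> legal
(3,0): flips 1 -> legal
(3,1): no bracket -> illegal
(3,4): flips 1 -> legal
(4,4): flips 1 -> legal
(5,2): no bracket -> illegal
(5,3): flips 1 -> legal
(5,4): flips 1 -> legal
W mobility = 11

Answer: B=7 W=11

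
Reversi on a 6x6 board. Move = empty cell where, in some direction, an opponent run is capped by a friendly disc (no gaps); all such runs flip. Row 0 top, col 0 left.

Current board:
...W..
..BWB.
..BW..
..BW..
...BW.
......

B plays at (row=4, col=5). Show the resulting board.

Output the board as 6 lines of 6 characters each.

Answer: ...W..
..BWB.
..BW..
..BW..
...BBB
......

Derivation:
Place B at (4,5); scan 8 dirs for brackets.
Dir NW: first cell '.' (not opp) -> no flip
Dir N: first cell '.' (not opp) -> no flip
Dir NE: edge -> no flip
Dir W: opp run (4,4) capped by B -> flip
Dir E: edge -> no flip
Dir SW: first cell '.' (not opp) -> no flip
Dir S: first cell '.' (not opp) -> no flip
Dir SE: edge -> no flip
All flips: (4,4)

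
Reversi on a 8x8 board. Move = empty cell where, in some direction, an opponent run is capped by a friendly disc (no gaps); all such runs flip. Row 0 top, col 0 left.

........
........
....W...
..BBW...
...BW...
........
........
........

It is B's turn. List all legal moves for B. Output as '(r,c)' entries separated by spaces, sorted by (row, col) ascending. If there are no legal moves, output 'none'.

(1,3): no bracket -> illegal
(1,4): no bracket -> illegal
(1,5): flips 1 -> legal
(2,3): no bracket -> illegal
(2,5): flips 1 -> legal
(3,5): flips 1 -> legal
(4,5): flips 1 -> legal
(5,3): no bracket -> illegal
(5,4): no bracket -> illegal
(5,5): flips 1 -> legal

Answer: (1,5) (2,5) (3,5) (4,5) (5,5)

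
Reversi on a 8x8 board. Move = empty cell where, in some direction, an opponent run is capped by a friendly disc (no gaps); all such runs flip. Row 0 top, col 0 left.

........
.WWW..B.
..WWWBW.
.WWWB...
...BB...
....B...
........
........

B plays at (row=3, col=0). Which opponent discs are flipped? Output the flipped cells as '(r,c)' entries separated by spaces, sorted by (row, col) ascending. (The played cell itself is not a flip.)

Answer: (3,1) (3,2) (3,3)

Derivation:
Dir NW: edge -> no flip
Dir N: first cell '.' (not opp) -> no flip
Dir NE: first cell '.' (not opp) -> no flip
Dir W: edge -> no flip
Dir E: opp run (3,1) (3,2) (3,3) capped by B -> flip
Dir SW: edge -> no flip
Dir S: first cell '.' (not opp) -> no flip
Dir SE: first cell '.' (not opp) -> no flip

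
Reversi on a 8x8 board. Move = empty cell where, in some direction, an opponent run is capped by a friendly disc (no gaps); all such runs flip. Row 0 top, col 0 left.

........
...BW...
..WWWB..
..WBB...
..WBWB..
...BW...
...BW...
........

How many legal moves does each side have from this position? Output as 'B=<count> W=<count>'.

-- B to move --
(0,3): flips 1 -> legal
(0,4): flips 2 -> legal
(0,5): no bracket -> illegal
(1,1): flips 1 -> legal
(1,2): flips 1 -> legal
(1,5): flips 2 -> legal
(2,1): flips 4 -> legal
(3,1): flips 3 -> legal
(3,5): flips 2 -> legal
(4,1): flips 1 -> legal
(5,1): flips 1 -> legal
(5,2): no bracket -> illegal
(5,5): flips 2 -> legal
(6,5): flips 2 -> legal
(7,3): no bracket -> illegal
(7,4): flips 3 -> legal
(7,5): flips 1 -> legal
B mobility = 14
-- W to move --
(0,2): flips 1 -> legal
(0,3): flips 1 -> legal
(0,4): flips 1 -> legal
(1,2): flips 1 -> legal
(1,5): no bracket -> illegal
(1,6): no bracket -> illegal
(2,6): flips 1 -> legal
(3,5): flips 2 -> legal
(3,6): flips 2 -> legal
(4,6): flips 1 -> legal
(5,2): flips 1 -> legal
(5,5): no bracket -> illegal
(5,6): flips 2 -> legal
(6,2): flips 2 -> legal
(7,2): flips 1 -> legal
(7,3): flips 4 -> legal
(7,4): no bracket -> illegal
W mobility = 13

Answer: B=14 W=13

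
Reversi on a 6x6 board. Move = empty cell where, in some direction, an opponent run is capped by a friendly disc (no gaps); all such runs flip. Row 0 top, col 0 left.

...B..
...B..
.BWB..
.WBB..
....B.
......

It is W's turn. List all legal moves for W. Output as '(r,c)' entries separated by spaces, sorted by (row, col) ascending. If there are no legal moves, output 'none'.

(0,2): no bracket -> illegal
(0,4): flips 1 -> legal
(1,0): no bracket -> illegal
(1,1): flips 1 -> legal
(1,2): no bracket -> illegal
(1,4): no bracket -> illegal
(2,0): flips 1 -> legal
(2,4): flips 1 -> legal
(3,0): no bracket -> illegal
(3,4): flips 2 -> legal
(3,5): no bracket -> illegal
(4,1): no bracket -> illegal
(4,2): flips 1 -> legal
(4,3): no bracket -> illegal
(4,5): no bracket -> illegal
(5,3): no bracket -> illegal
(5,4): no bracket -> illegal
(5,5): flips 2 -> legal

Answer: (0,4) (1,1) (2,0) (2,4) (3,4) (4,2) (5,5)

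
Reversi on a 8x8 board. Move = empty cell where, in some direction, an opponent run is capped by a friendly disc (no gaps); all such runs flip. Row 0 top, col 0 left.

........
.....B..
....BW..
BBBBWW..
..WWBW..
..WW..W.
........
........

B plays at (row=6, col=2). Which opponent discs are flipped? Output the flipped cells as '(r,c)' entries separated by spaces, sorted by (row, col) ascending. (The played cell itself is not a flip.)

Dir NW: first cell '.' (not opp) -> no flip
Dir N: opp run (5,2) (4,2) capped by B -> flip
Dir NE: opp run (5,3) capped by B -> flip
Dir W: first cell '.' (not opp) -> no flip
Dir E: first cell '.' (not opp) -> no flip
Dir SW: first cell '.' (not opp) -> no flip
Dir S: first cell '.' (not opp) -> no flip
Dir SE: first cell '.' (not opp) -> no flip

Answer: (4,2) (5,2) (5,3)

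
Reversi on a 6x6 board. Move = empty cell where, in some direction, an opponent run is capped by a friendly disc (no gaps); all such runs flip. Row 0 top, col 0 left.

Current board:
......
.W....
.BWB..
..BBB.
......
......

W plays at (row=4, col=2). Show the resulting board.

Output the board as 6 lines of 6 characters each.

Place W at (4,2); scan 8 dirs for brackets.
Dir NW: first cell '.' (not opp) -> no flip
Dir N: opp run (3,2) capped by W -> flip
Dir NE: opp run (3,3), next='.' -> no flip
Dir W: first cell '.' (not opp) -> no flip
Dir E: first cell '.' (not opp) -> no flip
Dir SW: first cell '.' (not opp) -> no flip
Dir S: first cell '.' (not opp) -> no flip
Dir SE: first cell '.' (not opp) -> no flip
All flips: (3,2)

Answer: ......
.W....
.BWB..
..WBB.
..W...
......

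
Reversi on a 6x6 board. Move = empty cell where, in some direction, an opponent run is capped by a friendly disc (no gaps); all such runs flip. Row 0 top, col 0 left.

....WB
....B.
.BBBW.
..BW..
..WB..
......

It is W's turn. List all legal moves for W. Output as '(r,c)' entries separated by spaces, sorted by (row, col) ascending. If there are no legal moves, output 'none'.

(0,3): no bracket -> illegal
(1,0): no bracket -> illegal
(1,1): flips 1 -> legal
(1,2): flips 2 -> legal
(1,3): flips 1 -> legal
(1,5): no bracket -> illegal
(2,0): flips 3 -> legal
(2,5): no bracket -> illegal
(3,0): no bracket -> illegal
(3,1): flips 1 -> legal
(3,4): no bracket -> illegal
(4,1): no bracket -> illegal
(4,4): flips 1 -> legal
(5,2): no bracket -> illegal
(5,3): flips 1 -> legal
(5,4): no bracket -> illegal

Answer: (1,1) (1,2) (1,3) (2,0) (3,1) (4,4) (5,3)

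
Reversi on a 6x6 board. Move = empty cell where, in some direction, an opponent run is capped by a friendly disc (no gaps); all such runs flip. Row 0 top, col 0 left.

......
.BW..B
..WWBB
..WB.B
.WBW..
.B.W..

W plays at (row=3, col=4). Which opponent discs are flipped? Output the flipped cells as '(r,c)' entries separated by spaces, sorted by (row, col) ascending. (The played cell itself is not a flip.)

Answer: (3,3)

Derivation:
Dir NW: first cell 'W' (not opp) -> no flip
Dir N: opp run (2,4), next='.' -> no flip
Dir NE: opp run (2,5), next=edge -> no flip
Dir W: opp run (3,3) capped by W -> flip
Dir E: opp run (3,5), next=edge -> no flip
Dir SW: first cell 'W' (not opp) -> no flip
Dir S: first cell '.' (not opp) -> no flip
Dir SE: first cell '.' (not opp) -> no flip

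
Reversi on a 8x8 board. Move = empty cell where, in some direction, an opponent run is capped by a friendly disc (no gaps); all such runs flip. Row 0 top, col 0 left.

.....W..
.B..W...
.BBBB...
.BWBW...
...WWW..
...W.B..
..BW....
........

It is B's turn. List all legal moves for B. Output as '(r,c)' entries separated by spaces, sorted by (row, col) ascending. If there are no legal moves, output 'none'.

Answer: (0,4) (3,5) (4,1) (4,2) (5,4) (5,6) (6,4) (7,3)

Derivation:
(0,3): no bracket -> illegal
(0,4): flips 1 -> legal
(0,6): no bracket -> illegal
(1,3): no bracket -> illegal
(1,5): no bracket -> illegal
(1,6): no bracket -> illegal
(2,5): no bracket -> illegal
(3,5): flips 4 -> legal
(3,6): no bracket -> illegal
(4,1): flips 1 -> legal
(4,2): flips 1 -> legal
(4,6): no bracket -> illegal
(5,2): no bracket -> illegal
(5,4): flips 4 -> legal
(5,6): flips 2 -> legal
(6,4): flips 1 -> legal
(7,2): no bracket -> illegal
(7,3): flips 3 -> legal
(7,4): no bracket -> illegal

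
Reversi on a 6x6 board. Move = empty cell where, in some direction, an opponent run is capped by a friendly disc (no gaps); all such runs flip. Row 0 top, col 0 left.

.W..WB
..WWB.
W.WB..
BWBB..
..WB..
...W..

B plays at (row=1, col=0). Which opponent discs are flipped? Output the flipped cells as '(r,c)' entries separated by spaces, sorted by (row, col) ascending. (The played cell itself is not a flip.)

Answer: (2,0)

Derivation:
Dir NW: edge -> no flip
Dir N: first cell '.' (not opp) -> no flip
Dir NE: opp run (0,1), next=edge -> no flip
Dir W: edge -> no flip
Dir E: first cell '.' (not opp) -> no flip
Dir SW: edge -> no flip
Dir S: opp run (2,0) capped by B -> flip
Dir SE: first cell '.' (not opp) -> no flip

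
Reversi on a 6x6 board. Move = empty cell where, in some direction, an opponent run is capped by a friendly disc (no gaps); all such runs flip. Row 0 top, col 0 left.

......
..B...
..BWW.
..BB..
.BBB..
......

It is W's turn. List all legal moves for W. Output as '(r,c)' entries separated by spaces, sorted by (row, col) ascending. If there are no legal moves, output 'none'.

(0,1): flips 1 -> legal
(0,2): no bracket -> illegal
(0,3): no bracket -> illegal
(1,1): no bracket -> illegal
(1,3): no bracket -> illegal
(2,1): flips 1 -> legal
(3,0): no bracket -> illegal
(3,1): no bracket -> illegal
(3,4): no bracket -> illegal
(4,0): no bracket -> illegal
(4,4): no bracket -> illegal
(5,0): flips 2 -> legal
(5,1): flips 2 -> legal
(5,2): no bracket -> illegal
(5,3): flips 2 -> legal
(5,4): no bracket -> illegal

Answer: (0,1) (2,1) (5,0) (5,1) (5,3)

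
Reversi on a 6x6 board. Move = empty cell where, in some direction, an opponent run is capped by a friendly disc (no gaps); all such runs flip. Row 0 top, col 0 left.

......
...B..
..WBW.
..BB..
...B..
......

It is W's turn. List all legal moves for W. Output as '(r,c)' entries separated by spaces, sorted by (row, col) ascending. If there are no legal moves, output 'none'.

(0,2): flips 1 -> legal
(0,3): no bracket -> illegal
(0,4): flips 1 -> legal
(1,2): no bracket -> illegal
(1,4): no bracket -> illegal
(2,1): no bracket -> illegal
(3,1): no bracket -> illegal
(3,4): no bracket -> illegal
(4,1): no bracket -> illegal
(4,2): flips 2 -> legal
(4,4): flips 1 -> legal
(5,2): no bracket -> illegal
(5,3): no bracket -> illegal
(5,4): no bracket -> illegal

Answer: (0,2) (0,4) (4,2) (4,4)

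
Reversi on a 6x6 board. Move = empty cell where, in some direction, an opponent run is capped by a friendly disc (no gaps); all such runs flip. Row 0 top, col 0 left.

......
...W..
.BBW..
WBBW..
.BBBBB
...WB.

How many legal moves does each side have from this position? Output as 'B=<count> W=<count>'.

Answer: B=6 W=9

Derivation:
-- B to move --
(0,2): no bracket -> illegal
(0,3): flips 3 -> legal
(0,4): flips 1 -> legal
(1,2): no bracket -> illegal
(1,4): flips 1 -> legal
(2,0): no bracket -> illegal
(2,4): flips 2 -> legal
(3,4): flips 1 -> legal
(4,0): no bracket -> illegal
(5,2): flips 1 -> legal
B mobility = 6
-- W to move --
(1,0): no bracket -> illegal
(1,1): flips 1 -> legal
(1,2): flips 1 -> legal
(2,0): flips 4 -> legal
(3,4): no bracket -> illegal
(3,5): flips 1 -> legal
(4,0): flips 2 -> legal
(5,0): flips 2 -> legal
(5,1): flips 1 -> legal
(5,2): flips 1 -> legal
(5,5): flips 2 -> legal
W mobility = 9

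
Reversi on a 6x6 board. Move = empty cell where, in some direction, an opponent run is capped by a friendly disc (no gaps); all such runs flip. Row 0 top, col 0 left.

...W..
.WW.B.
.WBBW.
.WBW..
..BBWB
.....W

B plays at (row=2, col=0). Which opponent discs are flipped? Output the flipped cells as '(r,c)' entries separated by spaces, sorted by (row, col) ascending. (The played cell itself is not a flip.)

Answer: (2,1) (3,1)

Derivation:
Dir NW: edge -> no flip
Dir N: first cell '.' (not opp) -> no flip
Dir NE: opp run (1,1), next='.' -> no flip
Dir W: edge -> no flip
Dir E: opp run (2,1) capped by B -> flip
Dir SW: edge -> no flip
Dir S: first cell '.' (not opp) -> no flip
Dir SE: opp run (3,1) capped by B -> flip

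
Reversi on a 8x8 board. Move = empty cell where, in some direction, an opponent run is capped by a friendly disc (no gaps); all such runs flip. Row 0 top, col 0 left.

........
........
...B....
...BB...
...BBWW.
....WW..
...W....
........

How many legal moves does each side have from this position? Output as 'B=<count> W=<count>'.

-- B to move --
(3,5): no bracket -> illegal
(3,6): no bracket -> illegal
(3,7): no bracket -> illegal
(4,7): flips 2 -> legal
(5,2): no bracket -> illegal
(5,3): no bracket -> illegal
(5,6): flips 1 -> legal
(5,7): no bracket -> illegal
(6,2): no bracket -> illegal
(6,4): flips 1 -> legal
(6,5): flips 1 -> legal
(6,6): flips 1 -> legal
(7,2): no bracket -> illegal
(7,3): no bracket -> illegal
(7,4): no bracket -> illegal
B mobility = 5
-- W to move --
(1,2): flips 2 -> legal
(1,3): no bracket -> illegal
(1,4): no bracket -> illegal
(2,2): flips 2 -> legal
(2,4): flips 2 -> legal
(2,5): no bracket -> illegal
(3,2): flips 1 -> legal
(3,5): no bracket -> illegal
(4,2): flips 2 -> legal
(5,2): no bracket -> illegal
(5,3): no bracket -> illegal
W mobility = 5

Answer: B=5 W=5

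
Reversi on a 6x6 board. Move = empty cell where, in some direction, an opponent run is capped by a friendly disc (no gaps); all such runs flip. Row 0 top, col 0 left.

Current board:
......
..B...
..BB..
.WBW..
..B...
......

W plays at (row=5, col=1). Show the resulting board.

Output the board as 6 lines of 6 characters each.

Answer: ......
..B...
..BB..
.WBW..
..W...
.W....

Derivation:
Place W at (5,1); scan 8 dirs for brackets.
Dir NW: first cell '.' (not opp) -> no flip
Dir N: first cell '.' (not opp) -> no flip
Dir NE: opp run (4,2) capped by W -> flip
Dir W: first cell '.' (not opp) -> no flip
Dir E: first cell '.' (not opp) -> no flip
Dir SW: edge -> no flip
Dir S: edge -> no flip
Dir SE: edge -> no flip
All flips: (4,2)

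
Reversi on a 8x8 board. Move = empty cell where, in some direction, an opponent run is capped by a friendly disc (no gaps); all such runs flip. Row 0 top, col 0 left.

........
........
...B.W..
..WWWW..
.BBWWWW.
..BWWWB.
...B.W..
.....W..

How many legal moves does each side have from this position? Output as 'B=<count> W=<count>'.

Answer: B=7 W=15

Derivation:
-- B to move --
(1,4): no bracket -> illegal
(1,5): no bracket -> illegal
(1,6): flips 3 -> legal
(2,1): no bracket -> illegal
(2,2): flips 1 -> legal
(2,4): flips 1 -> legal
(2,6): no bracket -> illegal
(3,1): no bracket -> illegal
(3,6): flips 3 -> legal
(3,7): no bracket -> illegal
(4,7): flips 4 -> legal
(5,7): no bracket -> illegal
(6,2): no bracket -> illegal
(6,4): flips 1 -> legal
(6,6): no bracket -> illegal
(7,4): flips 1 -> legal
(7,6): no bracket -> illegal
B mobility = 7
-- W to move --
(1,2): flips 1 -> legal
(1,3): flips 1 -> legal
(1,4): flips 1 -> legal
(2,2): no bracket -> illegal
(2,4): no bracket -> illegal
(3,0): no bracket -> illegal
(3,1): flips 1 -> legal
(4,0): flips 2 -> legal
(4,7): flips 1 -> legal
(5,0): flips 1 -> legal
(5,1): flips 2 -> legal
(5,7): flips 1 -> legal
(6,1): flips 1 -> legal
(6,2): flips 2 -> legal
(6,4): no bracket -> illegal
(6,6): flips 1 -> legal
(6,7): flips 1 -> legal
(7,2): flips 1 -> legal
(7,3): flips 1 -> legal
(7,4): no bracket -> illegal
W mobility = 15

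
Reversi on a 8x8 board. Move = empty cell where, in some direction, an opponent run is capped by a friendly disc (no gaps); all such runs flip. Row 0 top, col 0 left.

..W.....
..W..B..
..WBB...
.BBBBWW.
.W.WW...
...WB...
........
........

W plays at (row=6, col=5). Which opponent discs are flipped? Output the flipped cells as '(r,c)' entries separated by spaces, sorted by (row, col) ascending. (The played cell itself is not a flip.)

Dir NW: opp run (5,4) capped by W -> flip
Dir N: first cell '.' (not opp) -> no flip
Dir NE: first cell '.' (not opp) -> no flip
Dir W: first cell '.' (not opp) -> no flip
Dir E: first cell '.' (not opp) -> no flip
Dir SW: first cell '.' (not opp) -> no flip
Dir S: first cell '.' (not opp) -> no flip
Dir SE: first cell '.' (not opp) -> no flip

Answer: (5,4)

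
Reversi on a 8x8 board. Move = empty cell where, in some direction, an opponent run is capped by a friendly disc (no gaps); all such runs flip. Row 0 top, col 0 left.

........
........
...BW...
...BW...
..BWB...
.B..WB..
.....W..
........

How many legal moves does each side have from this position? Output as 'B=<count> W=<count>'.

Answer: B=8 W=8

Derivation:
-- B to move --
(1,3): no bracket -> illegal
(1,4): flips 2 -> legal
(1,5): flips 1 -> legal
(2,5): flips 1 -> legal
(3,2): no bracket -> illegal
(3,5): flips 1 -> legal
(4,5): flips 1 -> legal
(5,2): no bracket -> illegal
(5,3): flips 2 -> legal
(5,6): no bracket -> illegal
(6,3): no bracket -> illegal
(6,4): flips 1 -> legal
(6,6): no bracket -> illegal
(7,4): no bracket -> illegal
(7,5): flips 1 -> legal
(7,6): no bracket -> illegal
B mobility = 8
-- W to move --
(1,2): flips 1 -> legal
(1,3): flips 2 -> legal
(1,4): no bracket -> illegal
(2,2): flips 1 -> legal
(3,1): no bracket -> illegal
(3,2): flips 1 -> legal
(3,5): no bracket -> illegal
(4,0): no bracket -> illegal
(4,1): flips 1 -> legal
(4,5): flips 2 -> legal
(4,6): no bracket -> illegal
(5,0): no bracket -> illegal
(5,2): no bracket -> illegal
(5,3): no bracket -> illegal
(5,6): flips 1 -> legal
(6,0): flips 3 -> legal
(6,1): no bracket -> illegal
(6,2): no bracket -> illegal
(6,4): no bracket -> illegal
(6,6): no bracket -> illegal
W mobility = 8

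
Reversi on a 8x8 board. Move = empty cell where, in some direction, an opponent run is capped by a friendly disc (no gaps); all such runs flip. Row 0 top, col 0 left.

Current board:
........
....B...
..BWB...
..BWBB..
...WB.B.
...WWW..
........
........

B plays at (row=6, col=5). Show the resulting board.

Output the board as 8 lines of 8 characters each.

Place B at (6,5); scan 8 dirs for brackets.
Dir NW: opp run (5,4) (4,3) capped by B -> flip
Dir N: opp run (5,5), next='.' -> no flip
Dir NE: first cell '.' (not opp) -> no flip
Dir W: first cell '.' (not opp) -> no flip
Dir E: first cell '.' (not opp) -> no flip
Dir SW: first cell '.' (not opp) -> no flip
Dir S: first cell '.' (not opp) -> no flip
Dir SE: first cell '.' (not opp) -> no flip
All flips: (4,3) (5,4)

Answer: ........
....B...
..BWB...
..BWBB..
...BB.B.
...WBW..
.....B..
........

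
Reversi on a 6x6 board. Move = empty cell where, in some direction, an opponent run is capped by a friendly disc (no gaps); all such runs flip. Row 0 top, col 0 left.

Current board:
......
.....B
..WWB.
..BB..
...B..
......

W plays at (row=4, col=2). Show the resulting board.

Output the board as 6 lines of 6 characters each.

Place W at (4,2); scan 8 dirs for brackets.
Dir NW: first cell '.' (not opp) -> no flip
Dir N: opp run (3,2) capped by W -> flip
Dir NE: opp run (3,3) (2,4) (1,5), next=edge -> no flip
Dir W: first cell '.' (not opp) -> no flip
Dir E: opp run (4,3), next='.' -> no flip
Dir SW: first cell '.' (not opp) -> no flip
Dir S: first cell '.' (not opp) -> no flip
Dir SE: first cell '.' (not opp) -> no flip
All flips: (3,2)

Answer: ......
.....B
..WWB.
..WB..
..WB..
......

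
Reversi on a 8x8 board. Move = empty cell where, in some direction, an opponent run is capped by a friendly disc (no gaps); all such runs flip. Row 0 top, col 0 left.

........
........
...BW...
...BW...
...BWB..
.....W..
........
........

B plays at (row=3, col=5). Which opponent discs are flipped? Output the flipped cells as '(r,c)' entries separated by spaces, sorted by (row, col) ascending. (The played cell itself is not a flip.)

Answer: (3,4)

Derivation:
Dir NW: opp run (2,4), next='.' -> no flip
Dir N: first cell '.' (not opp) -> no flip
Dir NE: first cell '.' (not opp) -> no flip
Dir W: opp run (3,4) capped by B -> flip
Dir E: first cell '.' (not opp) -> no flip
Dir SW: opp run (4,4), next='.' -> no flip
Dir S: first cell 'B' (not opp) -> no flip
Dir SE: first cell '.' (not opp) -> no flip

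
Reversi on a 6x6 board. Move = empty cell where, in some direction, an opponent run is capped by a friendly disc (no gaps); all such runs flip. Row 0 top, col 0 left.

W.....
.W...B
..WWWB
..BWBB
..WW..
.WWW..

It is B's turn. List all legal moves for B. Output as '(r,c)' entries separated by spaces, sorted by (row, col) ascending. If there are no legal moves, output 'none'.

(0,1): no bracket -> illegal
(0,2): no bracket -> illegal
(1,0): no bracket -> illegal
(1,2): flips 2 -> legal
(1,3): flips 1 -> legal
(1,4): flips 2 -> legal
(2,0): no bracket -> illegal
(2,1): flips 3 -> legal
(3,1): no bracket -> illegal
(4,0): no bracket -> illegal
(4,1): no bracket -> illegal
(4,4): no bracket -> illegal
(5,0): no bracket -> illegal
(5,4): flips 1 -> legal

Answer: (1,2) (1,3) (1,4) (2,1) (5,4)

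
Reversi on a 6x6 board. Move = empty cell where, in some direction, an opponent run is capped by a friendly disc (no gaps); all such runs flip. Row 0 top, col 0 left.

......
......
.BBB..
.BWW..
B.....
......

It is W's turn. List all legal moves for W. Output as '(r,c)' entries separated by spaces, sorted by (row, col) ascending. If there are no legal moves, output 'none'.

Answer: (1,0) (1,1) (1,2) (1,3) (1,4) (3,0)

Derivation:
(1,0): flips 1 -> legal
(1,1): flips 1 -> legal
(1,2): flips 1 -> legal
(1,3): flips 1 -> legal
(1,4): flips 1 -> legal
(2,0): no bracket -> illegal
(2,4): no bracket -> illegal
(3,0): flips 1 -> legal
(3,4): no bracket -> illegal
(4,1): no bracket -> illegal
(4,2): no bracket -> illegal
(5,0): no bracket -> illegal
(5,1): no bracket -> illegal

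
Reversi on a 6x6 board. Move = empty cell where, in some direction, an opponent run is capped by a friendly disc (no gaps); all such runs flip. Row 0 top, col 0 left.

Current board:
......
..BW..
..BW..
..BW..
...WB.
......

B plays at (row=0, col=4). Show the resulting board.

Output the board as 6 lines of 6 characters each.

Answer: ....B.
..BB..
..BW..
..BW..
...WB.
......

Derivation:
Place B at (0,4); scan 8 dirs for brackets.
Dir NW: edge -> no flip
Dir N: edge -> no flip
Dir NE: edge -> no flip
Dir W: first cell '.' (not opp) -> no flip
Dir E: first cell '.' (not opp) -> no flip
Dir SW: opp run (1,3) capped by B -> flip
Dir S: first cell '.' (not opp) -> no flip
Dir SE: first cell '.' (not opp) -> no flip
All flips: (1,3)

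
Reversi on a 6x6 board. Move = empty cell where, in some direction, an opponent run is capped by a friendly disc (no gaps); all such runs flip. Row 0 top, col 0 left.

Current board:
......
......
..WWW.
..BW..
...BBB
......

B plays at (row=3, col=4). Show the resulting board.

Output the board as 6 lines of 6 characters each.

Place B at (3,4); scan 8 dirs for brackets.
Dir NW: opp run (2,3), next='.' -> no flip
Dir N: opp run (2,4), next='.' -> no flip
Dir NE: first cell '.' (not opp) -> no flip
Dir W: opp run (3,3) capped by B -> flip
Dir E: first cell '.' (not opp) -> no flip
Dir SW: first cell 'B' (not opp) -> no flip
Dir S: first cell 'B' (not opp) -> no flip
Dir SE: first cell 'B' (not opp) -> no flip
All flips: (3,3)

Answer: ......
......
..WWW.
..BBB.
...BBB
......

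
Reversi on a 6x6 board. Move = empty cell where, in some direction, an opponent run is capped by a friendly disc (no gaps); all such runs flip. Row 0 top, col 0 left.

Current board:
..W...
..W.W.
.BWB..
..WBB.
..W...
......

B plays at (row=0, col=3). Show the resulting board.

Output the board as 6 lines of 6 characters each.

Answer: ..WB..
..B.W.
.BWB..
..WBB.
..W...
......

Derivation:
Place B at (0,3); scan 8 dirs for brackets.
Dir NW: edge -> no flip
Dir N: edge -> no flip
Dir NE: edge -> no flip
Dir W: opp run (0,2), next='.' -> no flip
Dir E: first cell '.' (not opp) -> no flip
Dir SW: opp run (1,2) capped by B -> flip
Dir S: first cell '.' (not opp) -> no flip
Dir SE: opp run (1,4), next='.' -> no flip
All flips: (1,2)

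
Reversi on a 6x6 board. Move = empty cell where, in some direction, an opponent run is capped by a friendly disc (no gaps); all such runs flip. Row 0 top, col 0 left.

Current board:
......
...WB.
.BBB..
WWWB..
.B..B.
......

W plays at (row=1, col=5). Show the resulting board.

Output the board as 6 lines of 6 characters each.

Place W at (1,5); scan 8 dirs for brackets.
Dir NW: first cell '.' (not opp) -> no flip
Dir N: first cell '.' (not opp) -> no flip
Dir NE: edge -> no flip
Dir W: opp run (1,4) capped by W -> flip
Dir E: edge -> no flip
Dir SW: first cell '.' (not opp) -> no flip
Dir S: first cell '.' (not opp) -> no flip
Dir SE: edge -> no flip
All flips: (1,4)

Answer: ......
...WWW
.BBB..
WWWB..
.B..B.
......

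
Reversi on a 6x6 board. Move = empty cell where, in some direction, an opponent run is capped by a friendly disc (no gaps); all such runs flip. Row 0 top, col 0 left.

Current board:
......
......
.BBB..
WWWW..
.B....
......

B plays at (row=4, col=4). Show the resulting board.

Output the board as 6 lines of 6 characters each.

Answer: ......
......
.BBB..
WWWB..
.B..B.
......

Derivation:
Place B at (4,4); scan 8 dirs for brackets.
Dir NW: opp run (3,3) capped by B -> flip
Dir N: first cell '.' (not opp) -> no flip
Dir NE: first cell '.' (not opp) -> no flip
Dir W: first cell '.' (not opp) -> no flip
Dir E: first cell '.' (not opp) -> no flip
Dir SW: first cell '.' (not opp) -> no flip
Dir S: first cell '.' (not opp) -> no flip
Dir SE: first cell '.' (not opp) -> no flip
All flips: (3,3)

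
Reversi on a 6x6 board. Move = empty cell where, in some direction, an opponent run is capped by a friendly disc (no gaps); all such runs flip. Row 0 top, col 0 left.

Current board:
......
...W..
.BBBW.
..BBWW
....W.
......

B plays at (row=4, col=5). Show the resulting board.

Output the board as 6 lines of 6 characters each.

Place B at (4,5); scan 8 dirs for brackets.
Dir NW: opp run (3,4) capped by B -> flip
Dir N: opp run (3,5), next='.' -> no flip
Dir NE: edge -> no flip
Dir W: opp run (4,4), next='.' -> no flip
Dir E: edge -> no flip
Dir SW: first cell '.' (not opp) -> no flip
Dir S: first cell '.' (not opp) -> no flip
Dir SE: edge -> no flip
All flips: (3,4)

Answer: ......
...W..
.BBBW.
..BBBW
....WB
......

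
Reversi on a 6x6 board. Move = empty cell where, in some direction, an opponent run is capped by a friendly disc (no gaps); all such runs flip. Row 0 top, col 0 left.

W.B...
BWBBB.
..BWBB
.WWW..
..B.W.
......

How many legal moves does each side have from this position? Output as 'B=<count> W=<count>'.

Answer: B=6 W=10

Derivation:
-- B to move --
(0,1): no bracket -> illegal
(2,0): flips 2 -> legal
(2,1): no bracket -> illegal
(3,0): no bracket -> illegal
(3,4): flips 1 -> legal
(3,5): no bracket -> illegal
(4,0): flips 1 -> legal
(4,1): flips 2 -> legal
(4,3): flips 2 -> legal
(4,5): no bracket -> illegal
(5,3): no bracket -> illegal
(5,4): no bracket -> illegal
(5,5): flips 2 -> legal
B mobility = 6
-- W to move --
(0,1): flips 1 -> legal
(0,3): flips 1 -> legal
(0,4): flips 2 -> legal
(0,5): flips 1 -> legal
(1,5): flips 4 -> legal
(2,0): flips 1 -> legal
(2,1): flips 1 -> legal
(3,4): no bracket -> illegal
(3,5): no bracket -> illegal
(4,1): no bracket -> illegal
(4,3): no bracket -> illegal
(5,1): flips 1 -> legal
(5,2): flips 1 -> legal
(5,3): flips 1 -> legal
W mobility = 10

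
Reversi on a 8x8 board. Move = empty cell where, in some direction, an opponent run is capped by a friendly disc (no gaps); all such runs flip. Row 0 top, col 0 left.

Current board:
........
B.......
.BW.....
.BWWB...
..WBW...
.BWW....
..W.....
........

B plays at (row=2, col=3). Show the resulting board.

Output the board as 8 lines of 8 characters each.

Answer: ........
B.......
.BBB....
.BWBB...
..WBW...
.BWW....
..W.....
........

Derivation:
Place B at (2,3); scan 8 dirs for brackets.
Dir NW: first cell '.' (not opp) -> no flip
Dir N: first cell '.' (not opp) -> no flip
Dir NE: first cell '.' (not opp) -> no flip
Dir W: opp run (2,2) capped by B -> flip
Dir E: first cell '.' (not opp) -> no flip
Dir SW: opp run (3,2), next='.' -> no flip
Dir S: opp run (3,3) capped by B -> flip
Dir SE: first cell 'B' (not opp) -> no flip
All flips: (2,2) (3,3)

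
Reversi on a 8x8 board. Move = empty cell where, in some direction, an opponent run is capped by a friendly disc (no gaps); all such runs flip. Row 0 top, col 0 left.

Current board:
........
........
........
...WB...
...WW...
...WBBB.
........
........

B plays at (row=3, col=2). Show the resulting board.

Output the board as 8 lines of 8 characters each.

Answer: ........
........
........
..BBB...
...BW...
...WBBB.
........
........

Derivation:
Place B at (3,2); scan 8 dirs for brackets.
Dir NW: first cell '.' (not opp) -> no flip
Dir N: first cell '.' (not opp) -> no flip
Dir NE: first cell '.' (not opp) -> no flip
Dir W: first cell '.' (not opp) -> no flip
Dir E: opp run (3,3) capped by B -> flip
Dir SW: first cell '.' (not opp) -> no flip
Dir S: first cell '.' (not opp) -> no flip
Dir SE: opp run (4,3) capped by B -> flip
All flips: (3,3) (4,3)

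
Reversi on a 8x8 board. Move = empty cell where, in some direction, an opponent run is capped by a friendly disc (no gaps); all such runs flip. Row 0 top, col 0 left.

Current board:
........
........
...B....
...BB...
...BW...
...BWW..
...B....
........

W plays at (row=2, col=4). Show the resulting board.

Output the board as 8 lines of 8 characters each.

Answer: ........
........
...BW...
...BW...
...BW...
...BWW..
...B....
........

Derivation:
Place W at (2,4); scan 8 dirs for brackets.
Dir NW: first cell '.' (not opp) -> no flip
Dir N: first cell '.' (not opp) -> no flip
Dir NE: first cell '.' (not opp) -> no flip
Dir W: opp run (2,3), next='.' -> no flip
Dir E: first cell '.' (not opp) -> no flip
Dir SW: opp run (3,3), next='.' -> no flip
Dir S: opp run (3,4) capped by W -> flip
Dir SE: first cell '.' (not opp) -> no flip
All flips: (3,4)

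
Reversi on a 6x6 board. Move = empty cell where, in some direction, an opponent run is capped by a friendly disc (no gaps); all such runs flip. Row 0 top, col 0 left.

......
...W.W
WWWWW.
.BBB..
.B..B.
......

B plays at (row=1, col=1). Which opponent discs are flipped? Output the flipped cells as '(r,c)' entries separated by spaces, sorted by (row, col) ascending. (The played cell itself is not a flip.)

Answer: (2,1) (2,2)

Derivation:
Dir NW: first cell '.' (not opp) -> no flip
Dir N: first cell '.' (not opp) -> no flip
Dir NE: first cell '.' (not opp) -> no flip
Dir W: first cell '.' (not opp) -> no flip
Dir E: first cell '.' (not opp) -> no flip
Dir SW: opp run (2,0), next=edge -> no flip
Dir S: opp run (2,1) capped by B -> flip
Dir SE: opp run (2,2) capped by B -> flip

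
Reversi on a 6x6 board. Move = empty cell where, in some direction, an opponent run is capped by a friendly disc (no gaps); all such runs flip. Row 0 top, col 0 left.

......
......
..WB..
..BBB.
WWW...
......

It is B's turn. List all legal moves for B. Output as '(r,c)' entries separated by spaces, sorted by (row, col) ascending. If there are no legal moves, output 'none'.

(1,1): flips 1 -> legal
(1,2): flips 1 -> legal
(1,3): no bracket -> illegal
(2,1): flips 1 -> legal
(3,0): no bracket -> illegal
(3,1): no bracket -> illegal
(4,3): no bracket -> illegal
(5,0): flips 1 -> legal
(5,1): flips 1 -> legal
(5,2): flips 1 -> legal
(5,3): no bracket -> illegal

Answer: (1,1) (1,2) (2,1) (5,0) (5,1) (5,2)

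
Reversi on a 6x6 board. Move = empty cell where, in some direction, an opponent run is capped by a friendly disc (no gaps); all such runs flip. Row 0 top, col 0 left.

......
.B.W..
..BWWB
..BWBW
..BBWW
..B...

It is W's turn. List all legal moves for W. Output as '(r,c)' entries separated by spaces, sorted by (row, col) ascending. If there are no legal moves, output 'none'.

(0,0): flips 2 -> legal
(0,1): no bracket -> illegal
(0,2): no bracket -> illegal
(1,0): no bracket -> illegal
(1,2): no bracket -> illegal
(1,4): no bracket -> illegal
(1,5): flips 1 -> legal
(2,0): no bracket -> illegal
(2,1): flips 1 -> legal
(3,1): flips 2 -> legal
(4,1): flips 3 -> legal
(5,1): flips 1 -> legal
(5,3): flips 1 -> legal
(5,4): no bracket -> illegal

Answer: (0,0) (1,5) (2,1) (3,1) (4,1) (5,1) (5,3)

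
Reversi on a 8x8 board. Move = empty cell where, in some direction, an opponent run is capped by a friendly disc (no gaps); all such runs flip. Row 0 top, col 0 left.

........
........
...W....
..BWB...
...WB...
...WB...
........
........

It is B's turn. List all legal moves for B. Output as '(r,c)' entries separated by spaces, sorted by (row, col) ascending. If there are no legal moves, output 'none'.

Answer: (1,2) (1,4) (2,2) (4,2) (5,2) (6,2)

Derivation:
(1,2): flips 1 -> legal
(1,3): no bracket -> illegal
(1,4): flips 1 -> legal
(2,2): flips 1 -> legal
(2,4): no bracket -> illegal
(4,2): flips 1 -> legal
(5,2): flips 2 -> legal
(6,2): flips 1 -> legal
(6,3): no bracket -> illegal
(6,4): no bracket -> illegal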